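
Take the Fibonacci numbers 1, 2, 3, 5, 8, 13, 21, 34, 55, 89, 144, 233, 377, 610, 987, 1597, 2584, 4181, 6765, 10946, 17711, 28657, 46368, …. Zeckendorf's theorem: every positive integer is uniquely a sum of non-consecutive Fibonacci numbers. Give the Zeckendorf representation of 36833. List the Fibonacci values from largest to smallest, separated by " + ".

28657 + 6765 + 987 + 377 + 34 + 13

Repeatedly subtract the largest Fibonacci number that fits:
28657 ≤ 36833 < 46368, so take 28657; remainder 8176
6765 ≤ 8176 < 10946, so take 6765; remainder 1411
987 ≤ 1411 < 1597, so take 987; remainder 424
377 ≤ 424 < 610, so take 377; remainder 47
34 ≤ 47 < 55, so take 34; remainder 13
13 ≤ 13 < 21, so take 13; remainder 0
So 36833 = 28657 + 6765 + 987 + 377 + 34 + 13, with no two terms consecutive in the sequence.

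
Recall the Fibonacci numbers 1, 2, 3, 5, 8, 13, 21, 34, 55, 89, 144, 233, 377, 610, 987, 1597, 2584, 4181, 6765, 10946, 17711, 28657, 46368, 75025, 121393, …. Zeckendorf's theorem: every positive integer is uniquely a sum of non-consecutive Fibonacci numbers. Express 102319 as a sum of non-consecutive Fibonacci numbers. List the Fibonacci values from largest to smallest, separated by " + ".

75025 + 17711 + 6765 + 2584 + 233 + 1

Greedy algorithm:
subtract 75025 from 102319: 27294 remains
subtract 17711 from 27294: 9583 remains
subtract 6765 from 9583: 2818 remains
subtract 2584 from 2818: 234 remains
subtract 233 from 234: 1 remains
subtract 1 from 1: 0 remains
So 102319 = 75025 + 17711 + 6765 + 2584 + 233 + 1, with no two terms consecutive in the sequence.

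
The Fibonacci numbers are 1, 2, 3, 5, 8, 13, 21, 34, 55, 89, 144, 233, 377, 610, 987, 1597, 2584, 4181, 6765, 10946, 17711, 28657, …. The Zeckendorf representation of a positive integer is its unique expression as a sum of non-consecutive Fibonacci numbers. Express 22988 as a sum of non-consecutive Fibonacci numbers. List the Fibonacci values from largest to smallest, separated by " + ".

17711 + 4181 + 987 + 89 + 13 + 5 + 2

Greedy algorithm:
largest Fibonacci ≤ 22988 is 17711; 22988 − 17711 = 5277
largest Fibonacci ≤ 5277 is 4181; 5277 − 4181 = 1096
largest Fibonacci ≤ 1096 is 987; 1096 − 987 = 109
largest Fibonacci ≤ 109 is 89; 109 − 89 = 20
largest Fibonacci ≤ 20 is 13; 20 − 13 = 7
largest Fibonacci ≤ 7 is 5; 7 − 5 = 2
largest Fibonacci ≤ 2 is 2; 2 − 2 = 0
So 22988 = 17711 + 4181 + 987 + 89 + 13 + 5 + 2, with no two terms consecutive in the sequence.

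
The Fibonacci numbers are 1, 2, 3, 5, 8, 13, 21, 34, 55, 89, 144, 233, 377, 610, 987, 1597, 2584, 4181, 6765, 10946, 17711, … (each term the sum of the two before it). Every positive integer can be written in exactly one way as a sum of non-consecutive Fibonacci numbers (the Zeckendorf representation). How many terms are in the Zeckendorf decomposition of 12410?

6

Repeatedly subtract the largest Fibonacci number that fits:
take 10946 (≤ 12410); 12410 − 10946 = 1464
take 987 (≤ 1464); 1464 − 987 = 477
take 377 (≤ 477); 477 − 377 = 100
take 89 (≤ 100); 100 − 89 = 11
take 8 (≤ 11); 11 − 8 = 3
take 3 (≤ 3); 3 − 3 = 0
12410 = 10946 + 987 + 377 + 89 + 8 + 3, which has 6 terms.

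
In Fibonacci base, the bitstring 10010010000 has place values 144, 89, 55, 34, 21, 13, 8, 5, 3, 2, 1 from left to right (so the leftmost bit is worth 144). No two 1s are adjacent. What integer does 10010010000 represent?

Summing the place values of the 1 bits: 144 + 34 + 8 = 186.

186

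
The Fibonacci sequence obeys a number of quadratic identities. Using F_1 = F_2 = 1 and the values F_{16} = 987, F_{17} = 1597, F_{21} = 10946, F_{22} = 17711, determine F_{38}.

39088169

By the addition formula F_{m+n} = F_m F_{n+1} + F_{m−1} F_n with m=17, n=21: F_{38} = 1597·17711 + 987·10946 = 28284467 + 10803702 = 39088169.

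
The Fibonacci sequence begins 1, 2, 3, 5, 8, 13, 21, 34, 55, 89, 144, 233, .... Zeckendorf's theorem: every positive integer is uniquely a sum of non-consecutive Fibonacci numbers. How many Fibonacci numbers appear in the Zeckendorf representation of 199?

take 144 (≤ 199); 199 − 144 = 55
take 55 (≤ 55); 55 − 55 = 0
199 = 144 + 55, which has 2 terms.

2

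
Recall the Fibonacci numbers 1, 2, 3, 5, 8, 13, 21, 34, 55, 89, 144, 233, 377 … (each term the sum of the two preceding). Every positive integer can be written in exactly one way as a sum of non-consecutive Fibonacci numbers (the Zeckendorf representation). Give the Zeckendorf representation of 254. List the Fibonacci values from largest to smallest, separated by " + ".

233 + 21

Repeatedly subtract the largest Fibonacci number that fits:
254 − 233 = 21
21 − 21 = 0
So 254 = 233 + 21, with no two terms consecutive in the sequence.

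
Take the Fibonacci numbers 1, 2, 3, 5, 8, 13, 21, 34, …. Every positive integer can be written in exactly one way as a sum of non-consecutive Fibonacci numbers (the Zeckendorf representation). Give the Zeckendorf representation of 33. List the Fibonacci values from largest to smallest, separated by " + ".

21 + 8 + 3 + 1

subtract 21 from 33: 12 remains
subtract 8 from 12: 4 remains
subtract 3 from 4: 1 remains
subtract 1 from 1: 0 remains
So 33 = 21 + 8 + 3 + 1, with no two terms consecutive in the sequence.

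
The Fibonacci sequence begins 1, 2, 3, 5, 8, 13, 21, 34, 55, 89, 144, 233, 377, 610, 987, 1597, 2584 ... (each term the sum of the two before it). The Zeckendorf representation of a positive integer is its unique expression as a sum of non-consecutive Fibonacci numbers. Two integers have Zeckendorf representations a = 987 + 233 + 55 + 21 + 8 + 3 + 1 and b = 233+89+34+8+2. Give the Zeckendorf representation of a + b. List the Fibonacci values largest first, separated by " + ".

1597 + 55 + 21 + 1

The two numbers are 1308 and 366, so their sum is 1674.
Greedily peel off the largest Fibonacci term at each step:
1674: greatest Fibonacci not exceeding it is 1597, leaving 77
77: greatest Fibonacci not exceeding it is 55, leaving 22
22: greatest Fibonacci not exceeding it is 21, leaving 1
1: greatest Fibonacci not exceeding it is 1, leaving 0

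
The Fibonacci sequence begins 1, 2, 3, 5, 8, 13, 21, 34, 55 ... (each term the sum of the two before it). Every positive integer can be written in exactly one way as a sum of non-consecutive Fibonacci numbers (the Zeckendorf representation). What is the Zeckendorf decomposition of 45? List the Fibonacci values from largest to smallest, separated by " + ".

Repeatedly subtract the largest Fibonacci number that fits:
subtract 34 from 45: 11 remains
subtract 8 from 11: 3 remains
subtract 3 from 3: 0 remains
So 45 = 34 + 8 + 3, with no two terms consecutive in the sequence.

34 + 8 + 3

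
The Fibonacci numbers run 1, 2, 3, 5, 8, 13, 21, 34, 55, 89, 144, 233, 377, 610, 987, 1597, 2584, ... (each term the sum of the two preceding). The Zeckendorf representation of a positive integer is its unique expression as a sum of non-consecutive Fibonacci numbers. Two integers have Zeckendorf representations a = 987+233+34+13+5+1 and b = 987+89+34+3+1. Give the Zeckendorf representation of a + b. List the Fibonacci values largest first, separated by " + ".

1597 + 610 + 144 + 34 + 2

The two numbers are 1273 and 1114, so their sum is 2387.
1597 ≤ 2387 < 2584, so take 1597; remainder 790
610 ≤ 790 < 987, so take 610; remainder 180
144 ≤ 180 < 233, so take 144; remainder 36
34 ≤ 36 < 55, so take 34; remainder 2
2 ≤ 2 < 3, so take 2; remainder 0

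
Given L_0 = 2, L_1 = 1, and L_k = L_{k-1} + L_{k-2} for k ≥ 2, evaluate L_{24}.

Iterating the recurrence up to L_{20} = 15127 and L_{19} = 9349:
L_{21} = L_{20} + L_{19} = 15127 + 9349 = 24476
L_{22} = L_{21} + L_{20} = 24476 + 15127 = 39603
L_{23} = L_{22} + L_{21} = 39603 + 24476 = 64079
L_{24} = L_{23} + L_{22} = 64079 + 39603 = 103682

103682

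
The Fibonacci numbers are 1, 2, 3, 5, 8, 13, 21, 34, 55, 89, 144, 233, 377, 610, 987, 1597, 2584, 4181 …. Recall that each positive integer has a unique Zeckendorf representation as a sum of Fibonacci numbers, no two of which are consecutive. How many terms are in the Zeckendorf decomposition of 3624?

6

subtract 2584 from 3624: 1040 remains
subtract 987 from 1040: 53 remains
subtract 34 from 53: 19 remains
subtract 13 from 19: 6 remains
subtract 5 from 6: 1 remains
subtract 1 from 1: 0 remains
3624 = 2584 + 987 + 34 + 13 + 5 + 1, which has 6 terms.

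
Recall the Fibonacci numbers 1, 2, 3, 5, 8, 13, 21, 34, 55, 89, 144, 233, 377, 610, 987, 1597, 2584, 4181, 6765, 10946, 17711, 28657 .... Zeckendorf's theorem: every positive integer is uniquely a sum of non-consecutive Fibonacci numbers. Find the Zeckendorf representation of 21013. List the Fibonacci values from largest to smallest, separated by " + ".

Greedily peel off the largest Fibonacci term at each step:
subtract 17711 from 21013: 3302 remains
subtract 2584 from 3302: 718 remains
subtract 610 from 718: 108 remains
subtract 89 from 108: 19 remains
subtract 13 from 19: 6 remains
subtract 5 from 6: 1 remains
subtract 1 from 1: 0 remains
So 21013 = 17711 + 2584 + 610 + 89 + 13 + 5 + 1, with no two terms consecutive in the sequence.

17711 + 2584 + 610 + 89 + 13 + 5 + 1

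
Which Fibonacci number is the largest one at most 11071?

10946

10946 ≤ 11071 < 17711, so the largest Fibonacci number not exceeding 11071 is 10946.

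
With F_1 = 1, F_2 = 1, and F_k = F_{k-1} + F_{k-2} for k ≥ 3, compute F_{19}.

4181

Iterating the recurrence up to F_{14} = 377 and F_{13} = 233:
F_{15} = F_{14} + F_{13} = 377 + 233 = 610
F_{16} = F_{15} + F_{14} = 610 + 377 = 987
F_{17} = F_{16} + F_{15} = 987 + 610 = 1597
F_{18} = F_{17} + F_{16} = 1597 + 987 = 2584
F_{19} = F_{18} + F_{17} = 2584 + 1597 = 4181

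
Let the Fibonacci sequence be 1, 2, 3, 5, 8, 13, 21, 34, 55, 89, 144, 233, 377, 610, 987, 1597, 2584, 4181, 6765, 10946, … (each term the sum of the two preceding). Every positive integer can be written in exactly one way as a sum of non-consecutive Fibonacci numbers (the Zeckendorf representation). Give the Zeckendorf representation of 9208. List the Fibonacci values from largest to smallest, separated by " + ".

Greedily peel off the largest Fibonacci term at each step:
9208: greatest Fibonacci not exceeding it is 6765, leaving 2443
2443: greatest Fibonacci not exceeding it is 1597, leaving 846
846: greatest Fibonacci not exceeding it is 610, leaving 236
236: greatest Fibonacci not exceeding it is 233, leaving 3
3: greatest Fibonacci not exceeding it is 3, leaving 0
So 9208 = 6765 + 1597 + 610 + 233 + 3, with no two terms consecutive in the sequence.

6765 + 1597 + 610 + 233 + 3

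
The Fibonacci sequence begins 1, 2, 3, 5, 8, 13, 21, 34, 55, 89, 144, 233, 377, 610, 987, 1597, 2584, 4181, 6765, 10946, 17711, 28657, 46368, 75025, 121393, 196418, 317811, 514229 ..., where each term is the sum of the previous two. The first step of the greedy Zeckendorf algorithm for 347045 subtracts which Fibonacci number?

317811

317811 ≤ 347045 < 514229, so the largest Fibonacci number not exceeding 347045 is 317811.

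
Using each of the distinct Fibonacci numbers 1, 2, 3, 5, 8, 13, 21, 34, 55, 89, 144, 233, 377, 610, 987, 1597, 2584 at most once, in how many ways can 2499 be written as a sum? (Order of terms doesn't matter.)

Starting from the Zeckendorf form and repeatedly splitting a term F_k into F_{k−1} + F_{k−2} (when neither is already used) reaches every representation.
2499 = 1597+610+233+55+3+1 = 1597+610+233+34+21+3+1 = 1597+610+144+89+55+3+1 = 1597+610+233+34+13+8+3+1 = … (8 more), for 12 in all.

12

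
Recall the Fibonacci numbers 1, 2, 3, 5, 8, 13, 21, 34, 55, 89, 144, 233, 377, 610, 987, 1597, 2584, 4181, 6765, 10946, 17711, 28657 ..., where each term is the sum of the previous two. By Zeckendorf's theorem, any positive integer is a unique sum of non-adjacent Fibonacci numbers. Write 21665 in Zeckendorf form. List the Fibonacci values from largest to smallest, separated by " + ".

17711 + 2584 + 987 + 377 + 5 + 1

Repeatedly subtract the largest Fibonacci number that fits:
17711 ≤ 21665 < 28657, so take 17711; remainder 3954
2584 ≤ 3954 < 4181, so take 2584; remainder 1370
987 ≤ 1370 < 1597, so take 987; remainder 383
377 ≤ 383 < 610, so take 377; remainder 6
5 ≤ 6 < 8, so take 5; remainder 1
1 ≤ 1 < 2, so take 1; remainder 0
So 21665 = 17711 + 2584 + 987 + 377 + 5 + 1, with no two terms consecutive in the sequence.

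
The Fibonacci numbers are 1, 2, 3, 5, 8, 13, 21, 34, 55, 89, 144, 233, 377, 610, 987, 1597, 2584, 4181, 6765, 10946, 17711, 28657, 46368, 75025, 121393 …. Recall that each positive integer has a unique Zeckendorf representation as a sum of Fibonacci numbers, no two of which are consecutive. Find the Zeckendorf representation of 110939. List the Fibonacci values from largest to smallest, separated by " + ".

75025 + 28657 + 6765 + 377 + 89 + 21 + 5

Greedy algorithm:
take 75025 (≤ 110939); 110939 − 75025 = 35914
take 28657 (≤ 35914); 35914 − 28657 = 7257
take 6765 (≤ 7257); 7257 − 6765 = 492
take 377 (≤ 492); 492 − 377 = 115
take 89 (≤ 115); 115 − 89 = 26
take 21 (≤ 26); 26 − 21 = 5
take 5 (≤ 5); 5 − 5 = 0
So 110939 = 75025 + 28657 + 6765 + 377 + 89 + 21 + 5, with no two terms consecutive in the sequence.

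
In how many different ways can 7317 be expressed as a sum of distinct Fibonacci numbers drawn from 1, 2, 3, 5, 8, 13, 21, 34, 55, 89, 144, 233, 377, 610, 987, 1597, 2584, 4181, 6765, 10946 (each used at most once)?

7317 = 6765+377+144+21+8+2 = 6765+377+144+21+5+3+2 = 6765+377+89+55+21+8+2 = 4181+2584+377+144+21+8+2 = 6765+377+144+13+8+5+3+2 = … (32 more), for 37 in all.

37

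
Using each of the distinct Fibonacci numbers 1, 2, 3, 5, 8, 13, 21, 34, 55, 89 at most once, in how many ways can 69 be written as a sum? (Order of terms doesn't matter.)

6

Each representation comes from the Zeckendorf form by replacing some F_k with F_{k−1} + F_{k−2} where possible.
69 = 55+13+1 = 55+8+5+1 = 34+21+13+1 = 55+8+3+2+1 = 34+21+8+5+1 = … (1 more), for 6 in all.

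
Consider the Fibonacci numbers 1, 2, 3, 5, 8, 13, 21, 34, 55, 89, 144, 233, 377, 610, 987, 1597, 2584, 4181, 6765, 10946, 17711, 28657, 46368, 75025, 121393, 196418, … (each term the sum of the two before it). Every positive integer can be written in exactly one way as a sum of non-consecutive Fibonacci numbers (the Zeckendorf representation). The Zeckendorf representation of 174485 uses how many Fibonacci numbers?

121393 ≤ 174485 < 196418, so take 121393; remainder 53092
46368 ≤ 53092 < 75025, so take 46368; remainder 6724
4181 ≤ 6724 < 6765, so take 4181; remainder 2543
1597 ≤ 2543 < 2584, so take 1597; remainder 946
610 ≤ 946 < 987, so take 610; remainder 336
233 ≤ 336 < 377, so take 233; remainder 103
89 ≤ 103 < 144, so take 89; remainder 14
13 ≤ 14 < 21, so take 13; remainder 1
1 ≤ 1 < 2, so take 1; remainder 0
174485 = 121393 + 46368 + 4181 + 1597 + 610 + 233 + 89 + 13 + 1, which has 9 terms.

9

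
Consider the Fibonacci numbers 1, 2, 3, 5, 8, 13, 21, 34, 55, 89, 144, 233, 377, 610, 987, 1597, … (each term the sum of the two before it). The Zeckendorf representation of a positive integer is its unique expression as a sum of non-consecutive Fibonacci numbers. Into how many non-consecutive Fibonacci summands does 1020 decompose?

5

Greedy algorithm:
987 ≤ 1020 < 1597, so take 987; remainder 33
21 ≤ 33 < 34, so take 21; remainder 12
8 ≤ 12 < 13, so take 8; remainder 4
3 ≤ 4 < 5, so take 3; remainder 1
1 ≤ 1 < 2, so take 1; remainder 0
1020 = 987 + 21 + 8 + 3 + 1, which has 5 terms.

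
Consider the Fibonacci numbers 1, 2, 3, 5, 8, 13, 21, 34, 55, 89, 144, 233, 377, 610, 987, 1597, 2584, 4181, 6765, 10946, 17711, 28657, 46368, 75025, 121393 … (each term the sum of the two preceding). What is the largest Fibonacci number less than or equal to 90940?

75025

75025 ≤ 90940 < 121393, so the largest Fibonacci number not exceeding 90940 is 75025.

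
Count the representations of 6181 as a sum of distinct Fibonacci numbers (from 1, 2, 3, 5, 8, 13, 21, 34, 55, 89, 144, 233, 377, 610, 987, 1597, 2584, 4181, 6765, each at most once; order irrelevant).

42

Starting from the Zeckendorf form and repeatedly splitting a term F_k into F_{k−1} + F_{k−2} (when neither is already used) reaches every representation.
6181 = 4181+1597+377+21+5 = 4181+1597+377+21+3+2 = 4181+1597+377+13+8+5 = 4181+1597+233+144+21+5 = … (38 more), for 42 in all.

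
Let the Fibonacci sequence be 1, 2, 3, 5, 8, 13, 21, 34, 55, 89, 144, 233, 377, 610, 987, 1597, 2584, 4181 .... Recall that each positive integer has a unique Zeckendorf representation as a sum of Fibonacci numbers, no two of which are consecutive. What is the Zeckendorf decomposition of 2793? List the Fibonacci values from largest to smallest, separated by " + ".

2584 + 144 + 55 + 8 + 2

Greedily peel off the largest Fibonacci term at each step:
subtract 2584 from 2793: 209 remains
subtract 144 from 209: 65 remains
subtract 55 from 65: 10 remains
subtract 8 from 10: 2 remains
subtract 2 from 2: 0 remains
So 2793 = 2584 + 144 + 55 + 8 + 2, with no two terms consecutive in the sequence.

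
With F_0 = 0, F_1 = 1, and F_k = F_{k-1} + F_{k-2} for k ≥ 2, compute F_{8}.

F_{2} = F_{1} + F_{0} = 1 + 0 = 1
F_{3} = F_{2} + F_{1} = 1 + 1 = 2
F_{4} = F_{3} + F_{2} = 2 + 1 = 3
F_{5} = F_{4} + F_{3} = 3 + 2 = 5
F_{6} = F_{5} + F_{4} = 5 + 3 = 8
F_{7} = F_{6} + F_{5} = 8 + 5 = 13
F_{8} = F_{7} + F_{6} = 13 + 8 = 21

21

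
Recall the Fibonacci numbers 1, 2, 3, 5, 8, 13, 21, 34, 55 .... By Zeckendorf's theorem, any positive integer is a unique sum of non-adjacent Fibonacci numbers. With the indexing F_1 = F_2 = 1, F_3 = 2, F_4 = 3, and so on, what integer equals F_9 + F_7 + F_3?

F_9 + F_7 + F_3 = 34 + 13 + 2 = 49.

49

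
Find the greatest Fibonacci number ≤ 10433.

6765

6765 ≤ 10433 < 10946, so the largest Fibonacci number not exceeding 10433 is 6765.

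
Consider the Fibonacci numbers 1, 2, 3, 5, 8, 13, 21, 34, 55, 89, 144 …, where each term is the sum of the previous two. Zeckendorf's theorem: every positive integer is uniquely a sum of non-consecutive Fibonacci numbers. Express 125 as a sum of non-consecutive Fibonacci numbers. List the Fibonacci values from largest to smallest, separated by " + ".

subtract 89 from 125: 36 remains
subtract 34 from 36: 2 remains
subtract 2 from 2: 0 remains
So 125 = 89 + 34 + 2, with no two terms consecutive in the sequence.

89 + 34 + 2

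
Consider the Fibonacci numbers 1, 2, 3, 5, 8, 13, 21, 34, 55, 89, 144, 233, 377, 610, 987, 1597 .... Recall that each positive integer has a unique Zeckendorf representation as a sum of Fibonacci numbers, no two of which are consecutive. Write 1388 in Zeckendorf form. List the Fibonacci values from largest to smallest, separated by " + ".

987 + 377 + 21 + 3

subtract 987 from 1388: 401 remains
subtract 377 from 401: 24 remains
subtract 21 from 24: 3 remains
subtract 3 from 3: 0 remains
So 1388 = 987 + 377 + 21 + 3, with no two terms consecutive in the sequence.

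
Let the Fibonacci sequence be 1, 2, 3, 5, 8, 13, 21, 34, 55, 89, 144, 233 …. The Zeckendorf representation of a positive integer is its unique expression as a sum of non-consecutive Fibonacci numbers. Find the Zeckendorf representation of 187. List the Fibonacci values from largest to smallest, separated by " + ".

144 + 34 + 8 + 1

subtract 144 from 187: 43 remains
subtract 34 from 43: 9 remains
subtract 8 from 9: 1 remains
subtract 1 from 1: 0 remains
So 187 = 144 + 34 + 8 + 1, with no two terms consecutive in the sequence.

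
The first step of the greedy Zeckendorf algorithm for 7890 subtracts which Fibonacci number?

6765

6765 ≤ 7890 < 10946, so the largest Fibonacci number not exceeding 7890 is 6765.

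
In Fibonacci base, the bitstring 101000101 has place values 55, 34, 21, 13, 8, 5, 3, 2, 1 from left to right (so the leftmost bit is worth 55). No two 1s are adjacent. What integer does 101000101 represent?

80

Summing the place values of the 1 bits: 55 + 21 + 3 + 1 = 80.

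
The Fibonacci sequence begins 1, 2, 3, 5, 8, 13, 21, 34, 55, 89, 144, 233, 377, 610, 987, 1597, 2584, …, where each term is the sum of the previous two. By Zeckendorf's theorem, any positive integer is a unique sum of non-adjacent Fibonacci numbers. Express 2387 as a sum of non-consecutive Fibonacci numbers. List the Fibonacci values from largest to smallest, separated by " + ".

1597 + 610 + 144 + 34 + 2

Greedily peel off the largest Fibonacci term at each step:
largest Fibonacci ≤ 2387 is 1597; 2387 − 1597 = 790
largest Fibonacci ≤ 790 is 610; 790 − 610 = 180
largest Fibonacci ≤ 180 is 144; 180 − 144 = 36
largest Fibonacci ≤ 36 is 34; 36 − 34 = 2
largest Fibonacci ≤ 2 is 2; 2 − 2 = 0
So 2387 = 1597 + 610 + 144 + 34 + 2, with no two terms consecutive in the sequence.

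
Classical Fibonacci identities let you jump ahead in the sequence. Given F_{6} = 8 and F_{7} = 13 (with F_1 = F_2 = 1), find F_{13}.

By F_{2k+1} = F_k² + F_{k+1}²: F_{13} = 8² + 13² = 64 + 169 = 233.

233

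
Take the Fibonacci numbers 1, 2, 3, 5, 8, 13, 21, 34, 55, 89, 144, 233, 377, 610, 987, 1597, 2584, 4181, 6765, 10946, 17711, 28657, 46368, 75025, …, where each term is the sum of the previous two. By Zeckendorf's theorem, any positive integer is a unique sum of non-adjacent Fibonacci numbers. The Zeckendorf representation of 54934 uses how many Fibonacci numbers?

46368 ≤ 54934 < 75025, so take 46368; remainder 8566
6765 ≤ 8566 < 10946, so take 6765; remainder 1801
1597 ≤ 1801 < 2584, so take 1597; remainder 204
144 ≤ 204 < 233, so take 144; remainder 60
55 ≤ 60 < 89, so take 55; remainder 5
5 ≤ 5 < 8, so take 5; remainder 0
54934 = 46368 + 6765 + 1597 + 144 + 55 + 5, which has 6 terms.

6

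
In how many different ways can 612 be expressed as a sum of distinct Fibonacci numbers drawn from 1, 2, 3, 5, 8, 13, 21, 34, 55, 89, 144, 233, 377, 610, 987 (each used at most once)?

612 = 610+2 = 377+233+2 = 377+144+89+2 = … (3 more), for 6 in all.

6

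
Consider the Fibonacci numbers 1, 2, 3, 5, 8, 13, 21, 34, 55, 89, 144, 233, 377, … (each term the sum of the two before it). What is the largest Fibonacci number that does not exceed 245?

233

233 ≤ 245 < 377, so the largest Fibonacci number not exceeding 245 is 233.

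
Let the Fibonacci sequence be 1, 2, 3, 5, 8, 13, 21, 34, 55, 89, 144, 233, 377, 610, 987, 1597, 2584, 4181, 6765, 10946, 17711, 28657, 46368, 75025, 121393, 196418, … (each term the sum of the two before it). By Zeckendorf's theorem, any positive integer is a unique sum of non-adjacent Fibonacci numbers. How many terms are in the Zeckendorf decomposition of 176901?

Greedily peel off the largest Fibonacci term at each step:
largest Fibonacci ≤ 176901 is 121393; 176901 − 121393 = 55508
largest Fibonacci ≤ 55508 is 46368; 55508 − 46368 = 9140
largest Fibonacci ≤ 9140 is 6765; 9140 − 6765 = 2375
largest Fibonacci ≤ 2375 is 1597; 2375 − 1597 = 778
largest Fibonacci ≤ 778 is 610; 778 − 610 = 168
largest Fibonacci ≤ 168 is 144; 168 − 144 = 24
largest Fibonacci ≤ 24 is 21; 24 − 21 = 3
largest Fibonacci ≤ 3 is 3; 3 − 3 = 0
176901 = 121393 + 46368 + 6765 + 1597 + 610 + 144 + 21 + 3, which has 8 terms.

8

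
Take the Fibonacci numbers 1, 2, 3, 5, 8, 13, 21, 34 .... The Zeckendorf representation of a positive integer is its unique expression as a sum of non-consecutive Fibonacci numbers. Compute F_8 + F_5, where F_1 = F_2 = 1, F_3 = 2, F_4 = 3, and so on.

26

F_8 + F_5 = 21 + 5 = 26.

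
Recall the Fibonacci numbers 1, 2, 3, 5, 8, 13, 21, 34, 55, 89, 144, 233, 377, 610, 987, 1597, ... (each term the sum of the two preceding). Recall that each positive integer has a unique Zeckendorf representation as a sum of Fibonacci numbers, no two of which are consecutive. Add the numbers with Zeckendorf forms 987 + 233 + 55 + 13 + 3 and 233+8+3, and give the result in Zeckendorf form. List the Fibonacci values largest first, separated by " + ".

The two numbers are 1291 and 244, so their sum is 1535.
Greedy algorithm:
1535: greatest Fibonacci not exceeding it is 987, leaving 548
548: greatest Fibonacci not exceeding it is 377, leaving 171
171: greatest Fibonacci not exceeding it is 144, leaving 27
27: greatest Fibonacci not exceeding it is 21, leaving 6
6: greatest Fibonacci not exceeding it is 5, leaving 1
1: greatest Fibonacci not exceeding it is 1, leaving 0

987 + 377 + 144 + 21 + 5 + 1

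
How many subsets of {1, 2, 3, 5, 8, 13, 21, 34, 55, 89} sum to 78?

5

Each representation comes from the Zeckendorf form by replacing some F_k with F_{k−1} + F_{k−2} where possible.
78 = 55+21+2 = 55+13+8+2 = 55+13+5+3+2 = … (2 more), for 5 in all.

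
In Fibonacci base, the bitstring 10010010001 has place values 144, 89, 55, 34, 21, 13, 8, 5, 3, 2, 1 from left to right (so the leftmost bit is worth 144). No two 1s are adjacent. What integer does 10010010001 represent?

187

Summing the place values of the 1 bits: 144 + 34 + 8 + 1 = 187.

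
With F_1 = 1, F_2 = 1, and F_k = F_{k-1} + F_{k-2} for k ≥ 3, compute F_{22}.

17711

Iterating the recurrence up to F_{18} = 2584 and F_{17} = 1597:
F_{19} = F_{18} + F_{17} = 2584 + 1597 = 4181
F_{20} = F_{19} + F_{18} = 4181 + 2584 = 6765
F_{21} = F_{20} + F_{19} = 6765 + 4181 = 10946
F_{22} = F_{21} + F_{20} = 10946 + 6765 = 17711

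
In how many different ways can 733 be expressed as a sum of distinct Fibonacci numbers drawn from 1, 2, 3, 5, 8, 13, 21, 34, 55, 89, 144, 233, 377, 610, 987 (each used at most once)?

17

733 = 610+89+34 = 610+89+21+13 = 377+233+89+34 = 610+89+21+8+5 = … (13 more), for 17 in all.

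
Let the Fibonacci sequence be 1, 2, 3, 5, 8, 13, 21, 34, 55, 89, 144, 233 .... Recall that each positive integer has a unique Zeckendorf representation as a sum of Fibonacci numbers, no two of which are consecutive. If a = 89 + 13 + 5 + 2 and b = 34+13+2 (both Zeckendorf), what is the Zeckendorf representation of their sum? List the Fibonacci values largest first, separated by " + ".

The two numbers are 109 and 49, so their sum is 158.
Greedy algorithm:
158: greatest Fibonacci not exceeding it is 144, leaving 14
14: greatest Fibonacci not exceeding it is 13, leaving 1
1: greatest Fibonacci not exceeding it is 1, leaving 0

144 + 13 + 1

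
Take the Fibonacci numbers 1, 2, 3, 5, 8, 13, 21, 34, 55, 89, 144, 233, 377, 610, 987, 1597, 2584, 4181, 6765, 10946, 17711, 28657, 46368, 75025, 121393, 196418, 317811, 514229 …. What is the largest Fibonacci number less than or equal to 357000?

317811

317811 ≤ 357000 < 514229, so the largest Fibonacci number not exceeding 357000 is 317811.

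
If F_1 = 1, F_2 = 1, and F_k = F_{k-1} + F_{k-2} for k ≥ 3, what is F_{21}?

10946

Iterating the recurrence up to F_{16} = 987 and F_{15} = 610:
F_{17} = F_{16} + F_{15} = 987 + 610 = 1597
F_{18} = F_{17} + F_{16} = 1597 + 987 = 2584
F_{19} = F_{18} + F_{17} = 2584 + 1597 = 4181
F_{20} = F_{19} + F_{18} = 4181 + 2584 = 6765
F_{21} = F_{20} + F_{19} = 6765 + 4181 = 10946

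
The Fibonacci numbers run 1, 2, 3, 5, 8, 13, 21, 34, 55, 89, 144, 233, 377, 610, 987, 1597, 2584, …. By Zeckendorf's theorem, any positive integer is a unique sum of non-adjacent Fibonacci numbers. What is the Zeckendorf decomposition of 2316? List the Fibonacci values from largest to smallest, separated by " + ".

1597 + 610 + 89 + 13 + 5 + 2

1597 ≤ 2316 < 2584, so take 1597; remainder 719
610 ≤ 719 < 987, so take 610; remainder 109
89 ≤ 109 < 144, so take 89; remainder 20
13 ≤ 20 < 21, so take 13; remainder 7
5 ≤ 7 < 8, so take 5; remainder 2
2 ≤ 2 < 3, so take 2; remainder 0
So 2316 = 1597 + 610 + 89 + 13 + 5 + 2, with no two terms consecutive in the sequence.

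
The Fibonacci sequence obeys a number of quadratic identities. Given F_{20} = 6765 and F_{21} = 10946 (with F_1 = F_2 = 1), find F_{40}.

102334155

By the doubling identity F_{2k} = F_k(2F_{k+1} − F_k): F_{40} = 6765·(2·10946 − 6765) = 6765·15127 = 102334155.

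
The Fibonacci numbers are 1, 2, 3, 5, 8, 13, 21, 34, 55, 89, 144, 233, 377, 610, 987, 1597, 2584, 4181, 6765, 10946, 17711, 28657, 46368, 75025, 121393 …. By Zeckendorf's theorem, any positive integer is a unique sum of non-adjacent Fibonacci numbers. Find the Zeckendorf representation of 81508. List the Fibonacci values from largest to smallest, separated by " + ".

81508 − 75025 = 6483
6483 − 4181 = 2302
2302 − 1597 = 705
705 − 610 = 95
95 − 89 = 6
6 − 5 = 1
1 − 1 = 0
So 81508 = 75025 + 4181 + 1597 + 610 + 89 + 5 + 1, with no two terms consecutive in the sequence.

75025 + 4181 + 1597 + 610 + 89 + 5 + 1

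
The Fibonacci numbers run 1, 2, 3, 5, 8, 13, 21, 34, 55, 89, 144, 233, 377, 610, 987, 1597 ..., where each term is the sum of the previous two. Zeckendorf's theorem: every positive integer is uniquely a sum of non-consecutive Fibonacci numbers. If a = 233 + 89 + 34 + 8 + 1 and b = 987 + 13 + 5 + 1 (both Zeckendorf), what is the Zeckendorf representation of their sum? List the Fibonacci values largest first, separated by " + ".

987 + 377 + 5 + 2

The two numbers are 365 and 1006, so their sum is 1371.
Greedily peel off the largest Fibonacci term at each step:
987 ≤ 1371 < 1597, so take 987; remainder 384
377 ≤ 384 < 610, so take 377; remainder 7
5 ≤ 7 < 8, so take 5; remainder 2
2 ≤ 2 < 3, so take 2; remainder 0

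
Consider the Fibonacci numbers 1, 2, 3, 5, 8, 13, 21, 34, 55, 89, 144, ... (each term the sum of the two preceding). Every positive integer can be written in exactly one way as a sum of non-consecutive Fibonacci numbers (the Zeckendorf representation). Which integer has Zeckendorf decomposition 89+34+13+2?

89+34+13+2 = 138.

138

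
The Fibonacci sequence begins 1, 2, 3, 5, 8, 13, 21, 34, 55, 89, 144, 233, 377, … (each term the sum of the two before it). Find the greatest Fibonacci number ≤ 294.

233 ≤ 294 < 377, so the largest Fibonacci number not exceeding 294 is 233.

233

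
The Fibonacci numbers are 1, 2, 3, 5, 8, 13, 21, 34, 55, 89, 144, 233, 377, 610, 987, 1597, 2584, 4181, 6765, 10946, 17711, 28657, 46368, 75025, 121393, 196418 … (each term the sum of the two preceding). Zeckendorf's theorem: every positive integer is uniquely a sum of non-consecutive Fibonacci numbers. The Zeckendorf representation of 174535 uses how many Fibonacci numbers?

Repeatedly subtract the largest Fibonacci number that fits:
largest Fibonacci ≤ 174535 is 121393; 174535 − 121393 = 53142
largest Fibonacci ≤ 53142 is 46368; 53142 − 46368 = 6774
largest Fibonacci ≤ 6774 is 6765; 6774 − 6765 = 9
largest Fibonacci ≤ 9 is 8; 9 − 8 = 1
largest Fibonacci ≤ 1 is 1; 1 − 1 = 0
174535 = 121393 + 46368 + 6765 + 8 + 1, which has 5 terms.

5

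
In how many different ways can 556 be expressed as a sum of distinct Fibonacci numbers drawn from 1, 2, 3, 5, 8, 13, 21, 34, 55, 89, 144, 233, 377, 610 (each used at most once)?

556 = 377+144+34+1 = 377+144+21+13+1 = 377+89+55+34+1 = 377+144+21+8+5+1 = 377+89+55+21+13+1 = … (7 more), for 12 in all.

12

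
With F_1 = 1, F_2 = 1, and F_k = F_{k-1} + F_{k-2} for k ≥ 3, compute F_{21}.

Iterating the recurrence up to F_{15} = 610 and F_{14} = 377:
F_{16} = F_{15} + F_{14} = 610 + 377 = 987
F_{17} = F_{16} + F_{15} = 987 + 610 = 1597
F_{18} = F_{17} + F_{16} = 1597 + 987 = 2584
F_{19} = F_{18} + F_{17} = 2584 + 1597 = 4181
F_{20} = F_{19} + F_{18} = 4181 + 2584 = 6765
F_{21} = F_{20} + F_{19} = 6765 + 4181 = 10946

10946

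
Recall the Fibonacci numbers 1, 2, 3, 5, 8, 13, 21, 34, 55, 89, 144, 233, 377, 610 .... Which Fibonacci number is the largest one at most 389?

377

377 ≤ 389 < 610, so the largest Fibonacci number not exceeding 389 is 377.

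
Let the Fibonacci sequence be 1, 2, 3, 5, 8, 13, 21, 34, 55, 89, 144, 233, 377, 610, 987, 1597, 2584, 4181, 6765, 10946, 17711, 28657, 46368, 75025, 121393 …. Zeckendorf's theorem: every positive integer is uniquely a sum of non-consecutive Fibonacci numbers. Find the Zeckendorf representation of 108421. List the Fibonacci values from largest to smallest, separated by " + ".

Greedy algorithm:
largest Fibonacci ≤ 108421 is 75025; 108421 − 75025 = 33396
largest Fibonacci ≤ 33396 is 28657; 33396 − 28657 = 4739
largest Fibonacci ≤ 4739 is 4181; 4739 − 4181 = 558
largest Fibonacci ≤ 558 is 377; 558 − 377 = 181
largest Fibonacci ≤ 181 is 144; 181 − 144 = 37
largest Fibonacci ≤ 37 is 34; 37 − 34 = 3
largest Fibonacci ≤ 3 is 3; 3 − 3 = 0
So 108421 = 75025 + 28657 + 4181 + 377 + 144 + 34 + 3, with no two terms consecutive in the sequence.

75025 + 28657 + 4181 + 377 + 144 + 34 + 3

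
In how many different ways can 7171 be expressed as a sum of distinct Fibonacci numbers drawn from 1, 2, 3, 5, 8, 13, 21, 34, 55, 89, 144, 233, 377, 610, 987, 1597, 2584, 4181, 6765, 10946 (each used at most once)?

7171 = 6765+377+21+8 = 6765+377+21+5+3 = 6765+233+144+21+8 = 6765+377+21+5+2+1 = … (59 more), for 63 in all.

63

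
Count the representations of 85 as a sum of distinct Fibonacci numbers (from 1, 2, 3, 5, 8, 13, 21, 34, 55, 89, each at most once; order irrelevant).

Starting from the Zeckendorf form and repeatedly splitting a term F_k into F_{k−1} + F_{k−2} (when neither is already used) reaches every representation.
85 = 55+21+8+1 = 55+21+5+3+1 = 55+13+8+5+3+1 = 34+21+13+8+5+3+1 — 4 representations.

4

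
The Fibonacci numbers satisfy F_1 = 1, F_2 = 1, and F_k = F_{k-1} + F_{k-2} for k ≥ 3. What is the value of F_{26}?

121393

Iterating the recurrence up to F_{19} = 4181 and F_{18} = 2584:
F_{20} = F_{19} + F_{18} = 4181 + 2584 = 6765
F_{21} = F_{20} + F_{19} = 6765 + 4181 = 10946
F_{22} = F_{21} + F_{20} = 10946 + 6765 = 17711
F_{23} = F_{22} + F_{21} = 17711 + 10946 = 28657
F_{24} = F_{23} + F_{22} = 28657 + 17711 = 46368
F_{25} = F_{24} + F_{23} = 46368 + 28657 = 75025
F_{26} = F_{25} + F_{24} = 75025 + 46368 = 121393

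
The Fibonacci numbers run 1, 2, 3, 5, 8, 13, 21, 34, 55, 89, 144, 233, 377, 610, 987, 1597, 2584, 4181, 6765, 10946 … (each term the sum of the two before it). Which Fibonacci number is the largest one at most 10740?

6765 ≤ 10740 < 10946, so the largest Fibonacci number not exceeding 10740 is 6765.

6765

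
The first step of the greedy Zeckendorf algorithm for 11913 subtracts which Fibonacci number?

10946 ≤ 11913 < 17711, so the largest Fibonacci number not exceeding 11913 is 10946.

10946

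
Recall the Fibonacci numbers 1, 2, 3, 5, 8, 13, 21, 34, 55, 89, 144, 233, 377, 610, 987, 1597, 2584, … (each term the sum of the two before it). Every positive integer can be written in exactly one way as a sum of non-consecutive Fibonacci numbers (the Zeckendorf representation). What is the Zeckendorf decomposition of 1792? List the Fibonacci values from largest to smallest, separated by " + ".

largest Fibonacci ≤ 1792 is 1597; 1792 − 1597 = 195
largest Fibonacci ≤ 195 is 144; 195 − 144 = 51
largest Fibonacci ≤ 51 is 34; 51 − 34 = 17
largest Fibonacci ≤ 17 is 13; 17 − 13 = 4
largest Fibonacci ≤ 4 is 3; 4 − 3 = 1
largest Fibonacci ≤ 1 is 1; 1 − 1 = 0
So 1792 = 1597 + 144 + 34 + 13 + 3 + 1, with no two terms consecutive in the sequence.

1597 + 144 + 34 + 13 + 3 + 1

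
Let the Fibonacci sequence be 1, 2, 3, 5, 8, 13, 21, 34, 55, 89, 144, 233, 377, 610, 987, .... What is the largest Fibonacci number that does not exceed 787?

610 ≤ 787 < 987, so the largest Fibonacci number not exceeding 787 is 610.

610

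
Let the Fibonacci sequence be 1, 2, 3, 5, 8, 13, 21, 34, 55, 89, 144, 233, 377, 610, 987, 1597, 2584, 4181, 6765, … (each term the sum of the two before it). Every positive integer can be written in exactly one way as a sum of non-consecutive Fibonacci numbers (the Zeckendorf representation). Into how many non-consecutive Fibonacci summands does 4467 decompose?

6

subtract 4181 from 4467: 286 remains
subtract 233 from 286: 53 remains
subtract 34 from 53: 19 remains
subtract 13 from 19: 6 remains
subtract 5 from 6: 1 remains
subtract 1 from 1: 0 remains
4467 = 4181 + 233 + 34 + 13 + 5 + 1, which has 6 terms.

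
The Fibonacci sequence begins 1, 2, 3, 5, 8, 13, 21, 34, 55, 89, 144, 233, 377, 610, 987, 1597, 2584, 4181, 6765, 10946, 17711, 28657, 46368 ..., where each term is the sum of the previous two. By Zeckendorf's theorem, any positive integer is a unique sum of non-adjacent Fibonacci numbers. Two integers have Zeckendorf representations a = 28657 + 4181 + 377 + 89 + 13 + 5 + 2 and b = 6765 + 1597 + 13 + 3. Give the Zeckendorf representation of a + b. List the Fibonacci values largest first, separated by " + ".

28657 + 10946 + 1597 + 377 + 89 + 34 + 2

The two numbers are 33324 and 8378, so their sum is 41702.
Repeatedly subtract the largest Fibonacci number that fits:
largest Fibonacci ≤ 41702 is 28657; 41702 − 28657 = 13045
largest Fibonacci ≤ 13045 is 10946; 13045 − 10946 = 2099
largest Fibonacci ≤ 2099 is 1597; 2099 − 1597 = 502
largest Fibonacci ≤ 502 is 377; 502 − 377 = 125
largest Fibonacci ≤ 125 is 89; 125 − 89 = 36
largest Fibonacci ≤ 36 is 34; 36 − 34 = 2
largest Fibonacci ≤ 2 is 2; 2 − 2 = 0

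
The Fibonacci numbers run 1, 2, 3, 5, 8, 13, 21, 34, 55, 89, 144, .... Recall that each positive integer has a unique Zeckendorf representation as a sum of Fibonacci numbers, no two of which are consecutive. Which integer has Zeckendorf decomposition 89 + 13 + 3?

105

89 + 13 + 3 = 105.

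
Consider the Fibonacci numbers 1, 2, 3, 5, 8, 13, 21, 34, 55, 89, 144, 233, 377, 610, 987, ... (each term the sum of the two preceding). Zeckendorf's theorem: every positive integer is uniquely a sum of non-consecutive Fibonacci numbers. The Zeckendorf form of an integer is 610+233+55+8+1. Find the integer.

610+233+55+8+1 = 907.

907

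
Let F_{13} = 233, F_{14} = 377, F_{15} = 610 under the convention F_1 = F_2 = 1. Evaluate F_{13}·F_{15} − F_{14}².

233·610 − 377² = 142130 − 142129 = 1. (Cassini's identity: F_{k−1}F_{k+1} − F_k² = (−1)^k.)

1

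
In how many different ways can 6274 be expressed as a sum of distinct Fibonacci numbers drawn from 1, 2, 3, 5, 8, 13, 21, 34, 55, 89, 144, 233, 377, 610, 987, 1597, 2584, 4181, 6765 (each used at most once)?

Each representation comes from the Zeckendorf form by replacing some F_k with F_{k−1} + F_{k−2} where possible.
6274 = 4181+1597+377+89+21+8+1 = 4181+1597+377+89+21+5+3+1 = 4181+1597+377+55+34+21+8+1 = 4181+1597+233+144+89+21+8+1 = 4181+987+610+377+89+21+8+1 = … (31 more), for 36 in all.

36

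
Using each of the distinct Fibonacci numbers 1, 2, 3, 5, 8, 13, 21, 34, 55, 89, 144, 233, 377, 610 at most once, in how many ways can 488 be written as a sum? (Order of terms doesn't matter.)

Starting from the Zeckendorf form and repeatedly splitting a term F_k into F_{k−1} + F_{k−2} (when neither is already used) reaches every representation.
488 = 377+89+21+1 = 377+89+13+8+1 = 377+55+34+21+1 = … (9 more), for 12 in all.

12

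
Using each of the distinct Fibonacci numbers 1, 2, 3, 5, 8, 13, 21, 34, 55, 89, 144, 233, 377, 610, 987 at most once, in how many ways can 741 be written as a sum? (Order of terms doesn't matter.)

21

Starting from the Zeckendorf form and repeatedly splitting a term F_k into F_{k−1} + F_{k−2} (when neither is already used) reaches every representation.
741 = 610+89+34+8 = 610+89+34+5+3 = 610+89+21+13+8 = 377+233+89+34+8 = 610+89+34+5+2+1 = … (16 more), for 21 in all.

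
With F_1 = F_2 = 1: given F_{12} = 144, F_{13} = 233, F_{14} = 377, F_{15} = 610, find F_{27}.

By the addition formula F_{m+n} = F_m F_{n+1} + F_{m−1} F_n with m=13, n=14: F_{27} = 233·610 + 144·377 = 142130 + 54288 = 196418.

196418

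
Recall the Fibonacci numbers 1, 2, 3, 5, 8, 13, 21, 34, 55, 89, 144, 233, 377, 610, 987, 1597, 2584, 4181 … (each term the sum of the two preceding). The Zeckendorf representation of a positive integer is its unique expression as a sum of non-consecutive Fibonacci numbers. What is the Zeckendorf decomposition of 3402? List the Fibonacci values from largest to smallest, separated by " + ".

2584 ≤ 3402 < 4181, so take 2584; remainder 818
610 ≤ 818 < 987, so take 610; remainder 208
144 ≤ 208 < 233, so take 144; remainder 64
55 ≤ 64 < 89, so take 55; remainder 9
8 ≤ 9 < 13, so take 8; remainder 1
1 ≤ 1 < 2, so take 1; remainder 0
So 3402 = 2584 + 610 + 144 + 55 + 8 + 1, with no two terms consecutive in the sequence.

2584 + 610 + 144 + 55 + 8 + 1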